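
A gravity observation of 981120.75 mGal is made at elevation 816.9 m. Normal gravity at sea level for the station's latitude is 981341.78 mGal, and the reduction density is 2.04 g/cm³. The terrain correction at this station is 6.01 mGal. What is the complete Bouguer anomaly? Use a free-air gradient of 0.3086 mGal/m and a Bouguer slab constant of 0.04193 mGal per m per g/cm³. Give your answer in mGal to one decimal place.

Free-air correction = 0.3086 × 816.9 = 252.10 mGal
Free-air anomaly = 981120.75 − 981341.78 + (252.10) = 31.07 mGal
Bouguer slab correction = 0.04193 × 2.04 × 816.9 = 69.88 mGal
Simple Bouguer anomaly = 31.07 − (69.88) = -38.81 mGal
Complete Bouguer anomaly = -38.81 + 6.01 = -32.80 mGal

-32.8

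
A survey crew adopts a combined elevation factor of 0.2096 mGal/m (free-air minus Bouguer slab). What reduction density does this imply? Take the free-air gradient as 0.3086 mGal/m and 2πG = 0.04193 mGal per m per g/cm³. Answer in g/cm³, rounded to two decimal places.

0.2096 = 0.3086 − 0.04193 × ρ
ρ = (0.3086 − 0.2096) / 0.04193 = 2.36 g/cm³

2.36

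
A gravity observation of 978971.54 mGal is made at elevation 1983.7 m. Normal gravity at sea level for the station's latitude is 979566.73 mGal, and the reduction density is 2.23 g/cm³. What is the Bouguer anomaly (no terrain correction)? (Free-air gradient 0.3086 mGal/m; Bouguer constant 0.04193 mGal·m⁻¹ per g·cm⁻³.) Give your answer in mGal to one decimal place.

Free-air correction = 0.3086 × 1983.7 = 612.17 mGal
Free-air anomaly = 978971.54 − 979566.73 + (612.17) = 16.98 mGal
Bouguer slab correction = 0.04193 × 2.23 × 1983.7 = 185.48 mGal
Simple Bouguer anomaly = 16.98 − (185.48) = -168.50 mGal

-168.5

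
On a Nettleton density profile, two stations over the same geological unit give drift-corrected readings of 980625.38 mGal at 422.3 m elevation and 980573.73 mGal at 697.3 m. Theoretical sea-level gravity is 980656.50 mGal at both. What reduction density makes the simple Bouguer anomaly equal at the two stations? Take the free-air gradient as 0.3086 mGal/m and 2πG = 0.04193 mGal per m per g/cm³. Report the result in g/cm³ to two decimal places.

2.88

Δg_obs = 980573.73 − 980625.38 = -51.65 mGal over Δh = 697.3 − 422.3 = 275.0 m
Equal Bouguer anomalies ⇒ Δg_obs + (0.3086 − 0.04193ρ)·Δh = 0
0.3086 − 0.04193ρ = −Δg_obs/Δh = 0.18782
ρ = (0.3086 − 0.18782) / 0.04193 = 2.88 g/cm³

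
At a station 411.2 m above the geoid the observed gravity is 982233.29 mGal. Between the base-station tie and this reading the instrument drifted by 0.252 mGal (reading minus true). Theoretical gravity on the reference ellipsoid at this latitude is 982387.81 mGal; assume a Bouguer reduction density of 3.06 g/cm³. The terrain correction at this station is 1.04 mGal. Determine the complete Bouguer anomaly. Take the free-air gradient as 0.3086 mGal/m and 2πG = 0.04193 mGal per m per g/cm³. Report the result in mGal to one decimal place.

-79.6

Drift-corrected reading = 982233.29 − (0.252) = 982233.038 mGal
Free-air correction = 0.3086 × 411.2 = 126.90 mGal
Free-air anomaly = 982233.038 − 982387.81 + (126.90) = -27.872 mGal
Bouguer slab correction = 0.04193 × 3.06 × 411.2 = 52.76 mGal
Simple Bouguer anomaly = -27.872 − (52.76) = -80.632 mGal
Complete Bouguer anomaly = -80.632 + 1.04 = -79.592 mGal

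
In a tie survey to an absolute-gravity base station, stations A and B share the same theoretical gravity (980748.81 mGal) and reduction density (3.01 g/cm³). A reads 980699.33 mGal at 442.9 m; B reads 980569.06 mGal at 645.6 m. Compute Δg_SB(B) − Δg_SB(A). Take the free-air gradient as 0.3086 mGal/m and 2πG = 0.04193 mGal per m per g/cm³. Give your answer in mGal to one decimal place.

-93.3

Δg_SB(A) = 980699.33 − 980748.81 + 0.3086×442.9 − 0.04193×3.01×442.9 = 31.30 mGal
Δg_SB(B) = 980569.06 − 980748.81 + 0.3086×645.6 − 0.04193×3.01×645.6 = -62.00 mGal
Difference = -62.00 − (31.30) = -93.30 mGal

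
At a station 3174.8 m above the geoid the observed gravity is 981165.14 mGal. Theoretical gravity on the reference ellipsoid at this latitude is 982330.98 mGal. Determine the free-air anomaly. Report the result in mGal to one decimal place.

-186.1

Free-air correction = 0.3086 × 3174.8 = 979.74 mGal
Free-air anomaly = 981165.14 − 982330.98 + (979.74) = -186.10 mGal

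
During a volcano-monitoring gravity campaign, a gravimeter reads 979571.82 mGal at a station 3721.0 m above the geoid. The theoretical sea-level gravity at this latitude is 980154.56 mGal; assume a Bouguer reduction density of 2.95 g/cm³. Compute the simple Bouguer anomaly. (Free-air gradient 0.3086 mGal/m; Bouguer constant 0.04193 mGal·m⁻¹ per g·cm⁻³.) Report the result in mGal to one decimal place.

105.3

Free-air correction = 0.3086 × 3721.0 = 1148.30 mGal
Free-air anomaly = 979571.82 − 980154.56 + (1148.30) = 565.56 mGal
Bouguer slab correction = 0.04193 × 2.95 × 3721.0 = 460.26 mGal
Simple Bouguer anomaly = 565.56 − (460.26) = 105.30 mGal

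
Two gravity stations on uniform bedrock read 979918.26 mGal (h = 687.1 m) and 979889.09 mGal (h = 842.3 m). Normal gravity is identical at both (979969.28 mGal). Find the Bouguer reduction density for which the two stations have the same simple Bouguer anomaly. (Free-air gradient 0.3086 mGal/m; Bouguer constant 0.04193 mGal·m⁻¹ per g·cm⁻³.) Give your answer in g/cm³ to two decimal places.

Δg_obs = 979889.09 − 979918.26 = -29.17 mGal over Δh = 842.3 − 687.1 = 155.2 m
Equal Bouguer anomalies ⇒ Δg_obs + (0.3086 − 0.04193ρ)·Δh = 0
0.3086 − 0.04193ρ = −Δg_obs/Δh = 0.18795
ρ = (0.3086 − 0.18795) / 0.04193 = 2.88 g/cm³

2.88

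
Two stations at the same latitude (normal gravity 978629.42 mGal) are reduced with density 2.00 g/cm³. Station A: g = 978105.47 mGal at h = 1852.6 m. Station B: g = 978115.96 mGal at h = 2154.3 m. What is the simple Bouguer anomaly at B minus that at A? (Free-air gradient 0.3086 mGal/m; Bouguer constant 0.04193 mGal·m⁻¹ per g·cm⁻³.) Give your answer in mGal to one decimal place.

Δg_SB(A) = 978105.47 − 978629.42 + 0.3086×1852.6 − 0.04193×2.00×1852.6 = -107.60 mGal
Δg_SB(B) = 978115.96 − 978629.42 + 0.3086×2154.3 − 0.04193×2.00×2154.3 = -29.30 mGal
Difference = -29.30 − (-107.60) = 78.30 mGal

78.3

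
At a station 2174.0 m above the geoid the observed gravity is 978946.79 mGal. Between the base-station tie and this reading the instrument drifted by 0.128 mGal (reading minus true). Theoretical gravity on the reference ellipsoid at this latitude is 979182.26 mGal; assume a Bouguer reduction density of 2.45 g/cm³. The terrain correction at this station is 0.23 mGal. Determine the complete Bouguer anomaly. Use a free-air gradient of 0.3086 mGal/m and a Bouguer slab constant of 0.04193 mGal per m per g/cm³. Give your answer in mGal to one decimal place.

212.2

Drift-corrected reading = 978946.79 − (0.128) = 978946.662 mGal
Free-air correction = 0.3086 × 2174.0 = 670.90 mGal
Free-air anomaly = 978946.662 − 979182.26 + (670.90) = 435.302 mGal
Bouguer slab correction = 0.04193 × 2.45 × 2174.0 = 223.33 mGal
Simple Bouguer anomaly = 435.302 − (223.33) = 211.972 mGal
Complete Bouguer anomaly = 211.972 + 0.23 = 212.202 mGal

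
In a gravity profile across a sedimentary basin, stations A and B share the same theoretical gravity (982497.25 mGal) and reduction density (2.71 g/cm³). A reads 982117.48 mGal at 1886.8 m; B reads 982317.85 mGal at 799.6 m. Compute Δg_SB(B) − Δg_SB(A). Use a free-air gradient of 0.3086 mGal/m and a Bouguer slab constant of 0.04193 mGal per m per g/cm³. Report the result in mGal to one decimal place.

-11.6

Δg_SB(A) = 982117.48 − 982497.25 + 0.3086×1886.8 − 0.04193×2.71×1886.8 = -11.90 mGal
Δg_SB(B) = 982317.85 − 982497.25 + 0.3086×799.6 − 0.04193×2.71×799.6 = -23.50 mGal
Difference = -23.50 − (-11.90) = -11.60 mGal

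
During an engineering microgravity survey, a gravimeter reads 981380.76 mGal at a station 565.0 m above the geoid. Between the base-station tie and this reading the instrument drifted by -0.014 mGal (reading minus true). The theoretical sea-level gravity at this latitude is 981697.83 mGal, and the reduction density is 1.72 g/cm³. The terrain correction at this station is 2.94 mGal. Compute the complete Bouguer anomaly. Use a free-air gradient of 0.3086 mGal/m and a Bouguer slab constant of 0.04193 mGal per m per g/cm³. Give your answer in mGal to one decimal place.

Drift-corrected reading = 981380.76 − (-0.014) = 981380.774 mGal
Free-air correction = 0.3086 × 565.0 = 174.36 mGal
Free-air anomaly = 981380.774 − 981697.83 + (174.36) = -142.696 mGal
Bouguer slab correction = 0.04193 × 1.72 × 565.0 = 40.75 mGal
Simple Bouguer anomaly = -142.696 − (40.75) = -183.446 mGal
Complete Bouguer anomaly = -183.446 + 2.94 = -180.506 mGal

-180.5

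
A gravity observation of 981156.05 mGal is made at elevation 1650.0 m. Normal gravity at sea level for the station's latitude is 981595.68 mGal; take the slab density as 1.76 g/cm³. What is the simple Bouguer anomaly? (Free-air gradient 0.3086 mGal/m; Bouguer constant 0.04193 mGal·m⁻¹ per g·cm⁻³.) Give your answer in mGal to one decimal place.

-52.2

Free-air correction = 0.3086 × 1650.0 = 509.19 mGal
Free-air anomaly = 981156.05 − 981595.68 + (509.19) = 69.56 mGal
Bouguer slab correction = 0.04193 × 1.76 × 1650.0 = 121.76 mGal
Simple Bouguer anomaly = 69.56 − (121.76) = -52.20 mGal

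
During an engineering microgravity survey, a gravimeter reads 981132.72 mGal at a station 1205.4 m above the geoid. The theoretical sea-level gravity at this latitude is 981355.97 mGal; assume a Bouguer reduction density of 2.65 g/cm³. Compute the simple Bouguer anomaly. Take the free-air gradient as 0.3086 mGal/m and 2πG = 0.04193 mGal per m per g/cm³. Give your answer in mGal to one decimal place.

14.8

Free-air correction = 0.3086 × 1205.4 = 371.99 mGal
Free-air anomaly = 981132.72 − 981355.97 + (371.99) = 148.74 mGal
Bouguer slab correction = 0.04193 × 2.65 × 1205.4 = 133.94 mGal
Simple Bouguer anomaly = 148.74 − (133.94) = 14.80 mGal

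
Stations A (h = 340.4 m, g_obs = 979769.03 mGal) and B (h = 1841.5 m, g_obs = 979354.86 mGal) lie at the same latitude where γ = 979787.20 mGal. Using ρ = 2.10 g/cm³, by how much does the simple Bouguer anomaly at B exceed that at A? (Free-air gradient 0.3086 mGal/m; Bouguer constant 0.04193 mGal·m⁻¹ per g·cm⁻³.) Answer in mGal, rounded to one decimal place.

-83.1

Δg_SB(A) = 979769.03 − 979787.20 + 0.3086×340.4 − 0.04193×2.10×340.4 = 56.90 mGal
Δg_SB(B) = 979354.86 − 979787.20 + 0.3086×1841.5 − 0.04193×2.10×1841.5 = -26.20 mGal
Difference = -26.20 − (56.90) = -83.10 mGal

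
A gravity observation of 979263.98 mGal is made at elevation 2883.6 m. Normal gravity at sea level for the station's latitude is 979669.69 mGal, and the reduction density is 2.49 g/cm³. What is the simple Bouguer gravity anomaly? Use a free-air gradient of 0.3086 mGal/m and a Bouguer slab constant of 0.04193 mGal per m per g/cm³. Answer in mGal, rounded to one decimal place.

183.1

Free-air correction = 0.3086 × 2883.6 = 889.88 mGal
Free-air anomaly = 979263.98 − 979669.69 + (889.88) = 484.17 mGal
Bouguer slab correction = 0.04193 × 2.49 × 2883.6 = 301.06 mGal
Simple Bouguer anomaly = 484.17 − (301.06) = 183.11 mGal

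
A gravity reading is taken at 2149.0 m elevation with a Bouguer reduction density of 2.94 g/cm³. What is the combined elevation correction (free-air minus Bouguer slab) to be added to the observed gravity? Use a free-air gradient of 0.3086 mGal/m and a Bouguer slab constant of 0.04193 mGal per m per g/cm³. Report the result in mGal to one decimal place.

Combined gradient = 0.3086 − 0.04193 × 2.94 = 0.1853258 mGal/m
Combined elevation correction = 0.1853258 × 2149.0 = 398.3 mGal

398.3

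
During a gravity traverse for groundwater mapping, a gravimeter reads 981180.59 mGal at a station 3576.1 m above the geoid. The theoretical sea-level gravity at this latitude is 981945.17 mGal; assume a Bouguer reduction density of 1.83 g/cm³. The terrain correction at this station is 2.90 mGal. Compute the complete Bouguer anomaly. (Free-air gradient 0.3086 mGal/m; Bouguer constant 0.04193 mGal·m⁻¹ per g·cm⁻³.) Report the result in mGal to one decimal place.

Free-air correction = 0.3086 × 3576.1 = 1103.58 mGal
Free-air anomaly = 981180.59 − 981945.17 + (1103.58) = 339.00 mGal
Bouguer slab correction = 0.04193 × 1.83 × 3576.1 = 274.40 mGal
Simple Bouguer anomaly = 339.00 − (274.40) = 64.60 mGal
Complete Bouguer anomaly = 64.60 + 2.90 = 67.50 mGal

67.5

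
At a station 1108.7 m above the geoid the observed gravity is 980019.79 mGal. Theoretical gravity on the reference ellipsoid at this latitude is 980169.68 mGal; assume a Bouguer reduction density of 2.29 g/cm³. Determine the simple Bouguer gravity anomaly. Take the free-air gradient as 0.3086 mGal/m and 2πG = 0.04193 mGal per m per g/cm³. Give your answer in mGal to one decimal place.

Free-air correction = 0.3086 × 1108.7 = 342.14 mGal
Free-air anomaly = 980019.79 − 980169.68 + (342.14) = 192.25 mGal
Bouguer slab correction = 0.04193 × 2.29 × 1108.7 = 106.46 mGal
Simple Bouguer anomaly = 192.25 − (106.46) = 85.79 mGal

85.8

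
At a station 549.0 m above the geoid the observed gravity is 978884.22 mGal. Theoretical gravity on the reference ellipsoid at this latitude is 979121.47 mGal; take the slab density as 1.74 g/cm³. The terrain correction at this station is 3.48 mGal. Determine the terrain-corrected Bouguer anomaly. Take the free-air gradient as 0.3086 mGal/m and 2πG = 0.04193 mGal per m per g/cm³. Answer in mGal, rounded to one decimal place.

-104.4

Free-air correction = 0.3086 × 549.0 = 169.42 mGal
Free-air anomaly = 978884.22 − 979121.47 + (169.42) = -67.83 mGal
Bouguer slab correction = 0.04193 × 1.74 × 549.0 = 40.05 mGal
Simple Bouguer anomaly = -67.83 − (40.05) = -107.88 mGal
Complete Bouguer anomaly = -107.88 + 3.48 = -104.40 mGal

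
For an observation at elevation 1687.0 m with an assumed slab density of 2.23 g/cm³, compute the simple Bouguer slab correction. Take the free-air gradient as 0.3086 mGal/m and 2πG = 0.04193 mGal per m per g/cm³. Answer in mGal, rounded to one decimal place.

Bouguer slab correction = 0.04193 × 2.23 × 1687.0 = 157.7 mGal

157.7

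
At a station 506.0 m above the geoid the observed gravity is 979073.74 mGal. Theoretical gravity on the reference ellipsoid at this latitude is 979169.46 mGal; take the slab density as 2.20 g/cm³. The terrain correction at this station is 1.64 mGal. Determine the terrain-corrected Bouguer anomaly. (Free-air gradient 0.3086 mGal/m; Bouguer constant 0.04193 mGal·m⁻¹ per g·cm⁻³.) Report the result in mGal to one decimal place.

15.4

Free-air correction = 0.3086 × 506.0 = 156.15 mGal
Free-air anomaly = 979073.74 − 979169.46 + (156.15) = 60.43 mGal
Bouguer slab correction = 0.04193 × 2.20 × 506.0 = 46.68 mGal
Simple Bouguer anomaly = 60.43 − (46.68) = 13.75 mGal
Complete Bouguer anomaly = 13.75 + 1.64 = 15.39 mGal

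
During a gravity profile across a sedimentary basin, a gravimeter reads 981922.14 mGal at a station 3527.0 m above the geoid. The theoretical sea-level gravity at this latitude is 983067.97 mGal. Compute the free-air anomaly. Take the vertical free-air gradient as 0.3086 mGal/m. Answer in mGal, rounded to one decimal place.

-57.4

Free-air correction = 0.3086 × 3527.0 = 1088.43 mGal
Free-air anomaly = 981922.14 − 983067.97 + (1088.43) = -57.40 mGal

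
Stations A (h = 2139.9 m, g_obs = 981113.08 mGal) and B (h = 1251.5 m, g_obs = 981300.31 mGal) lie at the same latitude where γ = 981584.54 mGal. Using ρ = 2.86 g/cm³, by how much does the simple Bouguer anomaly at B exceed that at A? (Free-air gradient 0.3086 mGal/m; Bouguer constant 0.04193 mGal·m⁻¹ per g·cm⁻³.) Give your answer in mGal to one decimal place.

19.6

Δg_SB(A) = 981113.08 − 981584.54 + 0.3086×2139.9 − 0.04193×2.86×2139.9 = -67.70 mGal
Δg_SB(B) = 981300.31 − 981584.54 + 0.3086×1251.5 − 0.04193×2.86×1251.5 = -48.10 mGal
Difference = -48.10 − (-67.70) = 19.60 mGal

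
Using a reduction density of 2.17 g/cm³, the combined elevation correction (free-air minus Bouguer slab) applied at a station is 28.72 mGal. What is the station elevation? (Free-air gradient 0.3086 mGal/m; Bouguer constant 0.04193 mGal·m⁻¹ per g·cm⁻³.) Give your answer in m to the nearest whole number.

Combined gradient = 0.3086 − 0.04193 × 2.17 = 0.2176119 mGal/m
h = 28.72 / 0.2176119 = 131.98 m

132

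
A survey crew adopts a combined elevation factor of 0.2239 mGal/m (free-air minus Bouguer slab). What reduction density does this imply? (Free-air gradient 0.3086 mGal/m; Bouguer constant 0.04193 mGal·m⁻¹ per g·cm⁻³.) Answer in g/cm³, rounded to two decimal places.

0.2239 = 0.3086 − 0.04193 × ρ
ρ = (0.3086 − 0.2239) / 0.04193 = 2.02 g/cm³

2.02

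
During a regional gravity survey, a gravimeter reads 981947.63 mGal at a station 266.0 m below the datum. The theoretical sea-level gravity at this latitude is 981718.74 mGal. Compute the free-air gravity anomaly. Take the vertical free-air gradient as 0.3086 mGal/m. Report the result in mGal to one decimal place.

Free-air correction = 0.3086 × -266.0 = -82.09 mGal
Free-air anomaly = 981947.63 − 981718.74 + (-82.09) = 146.80 mGal

146.8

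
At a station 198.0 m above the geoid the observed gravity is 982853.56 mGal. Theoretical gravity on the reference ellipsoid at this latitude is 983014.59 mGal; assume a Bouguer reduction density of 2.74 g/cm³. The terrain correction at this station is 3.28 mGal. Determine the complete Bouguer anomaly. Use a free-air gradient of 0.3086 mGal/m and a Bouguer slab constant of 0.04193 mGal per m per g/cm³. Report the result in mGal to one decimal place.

Free-air correction = 0.3086 × 198.0 = 61.10 mGal
Free-air anomaly = 982853.56 − 983014.59 + (61.10) = -99.93 mGal
Bouguer slab correction = 0.04193 × 2.74 × 198.0 = 22.75 mGal
Simple Bouguer anomaly = -99.93 − (22.75) = -122.68 mGal
Complete Bouguer anomaly = -122.68 + 3.28 = -119.40 mGal

-119.4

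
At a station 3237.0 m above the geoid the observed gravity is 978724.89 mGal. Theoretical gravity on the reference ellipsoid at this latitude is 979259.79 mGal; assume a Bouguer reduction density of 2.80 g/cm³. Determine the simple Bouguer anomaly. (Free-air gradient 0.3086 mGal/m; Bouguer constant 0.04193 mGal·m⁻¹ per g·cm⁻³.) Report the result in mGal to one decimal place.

Free-air correction = 0.3086 × 3237.0 = 998.94 mGal
Free-air anomaly = 978724.89 − 979259.79 + (998.94) = 464.04 mGal
Bouguer slab correction = 0.04193 × 2.80 × 3237.0 = 380.04 mGal
Simple Bouguer anomaly = 464.04 − (380.04) = 84.00 mGal

84.0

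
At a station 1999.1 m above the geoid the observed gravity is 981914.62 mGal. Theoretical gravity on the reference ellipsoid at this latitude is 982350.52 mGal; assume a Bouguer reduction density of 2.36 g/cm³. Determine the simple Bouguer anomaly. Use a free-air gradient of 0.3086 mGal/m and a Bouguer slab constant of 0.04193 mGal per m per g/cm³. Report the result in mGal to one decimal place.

-16.8

Free-air correction = 0.3086 × 1999.1 = 616.92 mGal
Free-air anomaly = 981914.62 − 982350.52 + (616.92) = 181.02 mGal
Bouguer slab correction = 0.04193 × 2.36 × 1999.1 = 197.82 mGal
Simple Bouguer anomaly = 181.02 − (197.82) = -16.80 mGal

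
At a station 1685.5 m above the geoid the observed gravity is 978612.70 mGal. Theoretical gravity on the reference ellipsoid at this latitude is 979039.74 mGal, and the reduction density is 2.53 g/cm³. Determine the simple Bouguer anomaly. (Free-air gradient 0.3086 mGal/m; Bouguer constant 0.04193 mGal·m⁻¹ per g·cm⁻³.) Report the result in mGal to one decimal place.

-85.7

Free-air correction = 0.3086 × 1685.5 = 520.15 mGal
Free-air anomaly = 978612.70 − 979039.74 + (520.15) = 93.11 mGal
Bouguer slab correction = 0.04193 × 2.53 × 1685.5 = 178.80 mGal
Simple Bouguer anomaly = 93.11 − (178.80) = -85.69 mGal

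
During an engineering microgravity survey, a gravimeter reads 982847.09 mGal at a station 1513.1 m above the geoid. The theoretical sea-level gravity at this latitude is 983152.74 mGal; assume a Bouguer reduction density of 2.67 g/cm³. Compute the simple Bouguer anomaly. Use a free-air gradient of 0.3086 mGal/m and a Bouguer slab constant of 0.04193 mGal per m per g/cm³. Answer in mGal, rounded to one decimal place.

Free-air correction = 0.3086 × 1513.1 = 466.94 mGal
Free-air anomaly = 982847.09 − 983152.74 + (466.94) = 161.29 mGal
Bouguer slab correction = 0.04193 × 2.67 × 1513.1 = 169.40 mGal
Simple Bouguer anomaly = 161.29 − (169.40) = -8.11 mGal

-8.1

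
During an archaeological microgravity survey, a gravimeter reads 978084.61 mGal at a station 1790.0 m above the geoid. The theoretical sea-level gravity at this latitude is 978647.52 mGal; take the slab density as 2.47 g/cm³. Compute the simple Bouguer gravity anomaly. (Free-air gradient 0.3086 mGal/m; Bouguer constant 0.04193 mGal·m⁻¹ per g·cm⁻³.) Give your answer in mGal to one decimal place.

-195.9

Free-air correction = 0.3086 × 1790.0 = 552.39 mGal
Free-air anomaly = 978084.61 − 978647.52 + (552.39) = -10.52 mGal
Bouguer slab correction = 0.04193 × 2.47 × 1790.0 = 185.39 mGal
Simple Bouguer anomaly = -10.52 − (185.39) = -195.91 mGal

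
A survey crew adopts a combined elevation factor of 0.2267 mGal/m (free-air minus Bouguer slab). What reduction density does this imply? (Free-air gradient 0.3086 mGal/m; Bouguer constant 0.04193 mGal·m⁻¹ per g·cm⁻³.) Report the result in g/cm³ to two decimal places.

0.2267 = 0.3086 − 0.04193 × ρ
ρ = (0.3086 − 0.2267) / 0.04193 = 1.95 g/cm³

1.95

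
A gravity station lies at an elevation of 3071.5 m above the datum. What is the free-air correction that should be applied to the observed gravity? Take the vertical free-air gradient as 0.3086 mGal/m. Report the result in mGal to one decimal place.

947.9

Free-air correction = 0.3086 × 3071.5 = 947.9 mGal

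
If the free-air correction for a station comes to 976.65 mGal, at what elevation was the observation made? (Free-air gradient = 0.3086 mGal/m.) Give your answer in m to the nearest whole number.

h = 976.65 / 0.3086 = 3164.78 m

3165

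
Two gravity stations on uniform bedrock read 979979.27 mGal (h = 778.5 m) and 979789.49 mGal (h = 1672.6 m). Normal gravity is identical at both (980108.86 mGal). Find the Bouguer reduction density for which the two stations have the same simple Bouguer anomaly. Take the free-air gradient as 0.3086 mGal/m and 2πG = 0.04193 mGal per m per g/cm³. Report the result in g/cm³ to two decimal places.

2.30

Δg_obs = 979789.49 − 979979.27 = -189.78 mGal over Δh = 1672.6 − 778.5 = 894.1 m
Equal Bouguer anomalies ⇒ Δg_obs + (0.3086 − 0.04193ρ)·Δh = 0
0.3086 − 0.04193ρ = −Δg_obs/Δh = 0.21226
ρ = (0.3086 − 0.21226) / 0.04193 = 2.30 g/cm³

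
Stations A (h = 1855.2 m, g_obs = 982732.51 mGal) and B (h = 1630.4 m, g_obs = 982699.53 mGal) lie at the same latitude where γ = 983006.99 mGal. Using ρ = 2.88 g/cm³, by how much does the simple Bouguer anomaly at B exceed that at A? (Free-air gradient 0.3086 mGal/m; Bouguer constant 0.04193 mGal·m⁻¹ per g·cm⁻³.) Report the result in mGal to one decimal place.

Δg_SB(A) = 982732.51 − 983006.99 + 0.3086×1855.2 − 0.04193×2.88×1855.2 = 74.00 mGal
Δg_SB(B) = 982699.53 − 983006.99 + 0.3086×1630.4 − 0.04193×2.88×1630.4 = -1.20 mGal
Difference = -1.20 − (74.00) = -75.20 mGal

-75.2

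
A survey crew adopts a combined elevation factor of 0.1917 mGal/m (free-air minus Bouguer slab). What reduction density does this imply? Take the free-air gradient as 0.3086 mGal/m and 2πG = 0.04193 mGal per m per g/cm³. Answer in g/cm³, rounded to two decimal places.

2.79

0.1917 = 0.3086 − 0.04193 × ρ
ρ = (0.3086 − 0.1917) / 0.04193 = 2.79 g/cm³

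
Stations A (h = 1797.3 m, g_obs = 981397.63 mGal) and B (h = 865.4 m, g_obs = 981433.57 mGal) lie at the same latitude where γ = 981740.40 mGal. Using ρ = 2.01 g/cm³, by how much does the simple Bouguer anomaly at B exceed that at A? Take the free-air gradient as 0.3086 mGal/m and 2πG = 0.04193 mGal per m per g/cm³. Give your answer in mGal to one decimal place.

-173.1

Δg_SB(A) = 981397.63 − 981740.40 + 0.3086×1797.3 − 0.04193×2.01×1797.3 = 60.40 mGal
Δg_SB(B) = 981433.57 − 981740.40 + 0.3086×865.4 − 0.04193×2.01×865.4 = -112.70 mGal
Difference = -112.70 − (60.40) = -173.10 mGal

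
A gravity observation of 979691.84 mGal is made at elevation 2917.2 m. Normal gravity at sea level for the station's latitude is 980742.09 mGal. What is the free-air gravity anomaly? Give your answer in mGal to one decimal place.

-150.0

Free-air correction = 0.3086 × 2917.2 = 900.25 mGal
Free-air anomaly = 979691.84 − 980742.09 + (900.25) = -150.00 mGal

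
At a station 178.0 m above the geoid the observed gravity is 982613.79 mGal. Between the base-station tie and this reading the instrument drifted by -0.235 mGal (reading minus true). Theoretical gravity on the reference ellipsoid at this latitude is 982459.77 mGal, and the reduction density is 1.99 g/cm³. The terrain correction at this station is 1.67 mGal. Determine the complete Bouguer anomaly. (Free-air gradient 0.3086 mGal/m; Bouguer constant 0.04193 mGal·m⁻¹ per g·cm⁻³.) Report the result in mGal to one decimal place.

196.0

Drift-corrected reading = 982613.79 − (-0.235) = 982614.025 mGal
Free-air correction = 0.3086 × 178.0 = 54.93 mGal
Free-air anomaly = 982614.025 − 982459.77 + (54.93) = 209.185 mGal
Bouguer slab correction = 0.04193 × 1.99 × 178.0 = 14.85 mGal
Simple Bouguer anomaly = 209.185 − (14.85) = 194.335 mGal
Complete Bouguer anomaly = 194.335 + 1.67 = 196.005 mGal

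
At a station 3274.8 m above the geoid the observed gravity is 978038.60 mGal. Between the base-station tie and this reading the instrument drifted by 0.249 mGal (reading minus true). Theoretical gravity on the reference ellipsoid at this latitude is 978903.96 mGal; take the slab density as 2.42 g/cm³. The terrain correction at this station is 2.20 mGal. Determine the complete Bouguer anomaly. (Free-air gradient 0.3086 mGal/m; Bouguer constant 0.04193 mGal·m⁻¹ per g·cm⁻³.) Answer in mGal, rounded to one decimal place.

-185.1

Drift-corrected reading = 978038.60 − (0.249) = 978038.351 mGal
Free-air correction = 0.3086 × 3274.8 = 1010.60 mGal
Free-air anomaly = 978038.351 − 978903.96 + (1010.60) = 144.991 mGal
Bouguer slab correction = 0.04193 × 2.42 × 3274.8 = 332.30 mGal
Simple Bouguer anomaly = 144.991 − (332.30) = -187.309 mGal
Complete Bouguer anomaly = -187.309 + 2.20 = -185.109 mGal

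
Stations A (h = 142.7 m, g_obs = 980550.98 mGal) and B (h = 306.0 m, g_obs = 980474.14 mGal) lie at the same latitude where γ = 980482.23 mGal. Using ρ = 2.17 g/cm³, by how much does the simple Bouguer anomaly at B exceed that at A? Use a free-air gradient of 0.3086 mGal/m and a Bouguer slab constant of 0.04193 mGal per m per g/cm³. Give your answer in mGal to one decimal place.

-41.3

Δg_SB(A) = 980550.98 − 980482.23 + 0.3086×142.7 − 0.04193×2.17×142.7 = 99.80 mGal
Δg_SB(B) = 980474.14 − 980482.23 + 0.3086×306.0 − 0.04193×2.17×306.0 = 58.50 mGal
Difference = 58.50 − (99.80) = -41.30 mGal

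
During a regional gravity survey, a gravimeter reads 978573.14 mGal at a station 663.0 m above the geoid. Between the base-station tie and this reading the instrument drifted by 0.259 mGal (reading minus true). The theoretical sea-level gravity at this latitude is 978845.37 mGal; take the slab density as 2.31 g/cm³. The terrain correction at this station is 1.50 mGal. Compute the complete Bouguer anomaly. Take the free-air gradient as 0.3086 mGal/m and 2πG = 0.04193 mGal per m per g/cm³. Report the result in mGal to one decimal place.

-130.6

Drift-corrected reading = 978573.14 − (0.259) = 978572.881 mGal
Free-air correction = 0.3086 × 663.0 = 204.60 mGal
Free-air anomaly = 978572.881 − 978845.37 + (204.60) = -67.889 mGal
Bouguer slab correction = 0.04193 × 2.31 × 663.0 = 64.22 mGal
Simple Bouguer anomaly = -67.889 − (64.22) = -132.109 mGal
Complete Bouguer anomaly = -132.109 + 1.50 = -130.609 mGal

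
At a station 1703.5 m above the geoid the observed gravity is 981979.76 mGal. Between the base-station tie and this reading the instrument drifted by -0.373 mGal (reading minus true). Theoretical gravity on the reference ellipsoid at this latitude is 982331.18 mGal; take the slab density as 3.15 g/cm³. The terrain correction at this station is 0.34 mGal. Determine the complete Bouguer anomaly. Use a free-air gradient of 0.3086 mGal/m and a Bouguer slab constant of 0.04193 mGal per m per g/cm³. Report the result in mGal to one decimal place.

-50.0

Drift-corrected reading = 981979.76 − (-0.373) = 981980.133 mGal
Free-air correction = 0.3086 × 1703.5 = 525.70 mGal
Free-air anomaly = 981980.133 − 982331.18 + (525.70) = 174.653 mGal
Bouguer slab correction = 0.04193 × 3.15 × 1703.5 = 225.00 mGal
Simple Bouguer anomaly = 174.653 − (225.00) = -50.347 mGal
Complete Bouguer anomaly = -50.347 + 0.34 = -50.007 mGal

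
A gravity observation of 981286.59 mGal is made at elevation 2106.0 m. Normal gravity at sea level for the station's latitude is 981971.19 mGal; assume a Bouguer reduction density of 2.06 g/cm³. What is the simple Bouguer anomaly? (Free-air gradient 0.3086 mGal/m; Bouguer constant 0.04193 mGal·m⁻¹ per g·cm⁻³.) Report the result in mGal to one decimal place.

Free-air correction = 0.3086 × 2106.0 = 649.91 mGal
Free-air anomaly = 981286.59 − 981971.19 + (649.91) = -34.69 mGal
Bouguer slab correction = 0.04193 × 2.06 × 2106.0 = 181.91 mGal
Simple Bouguer anomaly = -34.69 − (181.91) = -216.60 mGal

-216.6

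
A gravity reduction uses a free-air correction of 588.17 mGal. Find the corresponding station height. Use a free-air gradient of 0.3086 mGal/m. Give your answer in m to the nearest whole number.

1906

h = 588.17 / 0.3086 = 1905.93 m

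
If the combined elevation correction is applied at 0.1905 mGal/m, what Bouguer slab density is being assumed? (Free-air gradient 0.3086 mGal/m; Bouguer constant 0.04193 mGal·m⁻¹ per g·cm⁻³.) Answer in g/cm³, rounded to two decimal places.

0.1905 = 0.3086 − 0.04193 × ρ
ρ = (0.3086 − 0.1905) / 0.04193 = 2.82 g/cm³

2.82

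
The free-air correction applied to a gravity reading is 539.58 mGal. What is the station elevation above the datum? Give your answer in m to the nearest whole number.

1748

h = 539.58 / 0.3086 = 1748.48 m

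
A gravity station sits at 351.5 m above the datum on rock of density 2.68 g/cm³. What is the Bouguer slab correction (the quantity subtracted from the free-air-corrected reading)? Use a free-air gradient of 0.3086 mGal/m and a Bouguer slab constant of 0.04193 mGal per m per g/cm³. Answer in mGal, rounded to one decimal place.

39.5

Bouguer slab correction = 0.04193 × 2.68 × 351.5 = 39.5 mGal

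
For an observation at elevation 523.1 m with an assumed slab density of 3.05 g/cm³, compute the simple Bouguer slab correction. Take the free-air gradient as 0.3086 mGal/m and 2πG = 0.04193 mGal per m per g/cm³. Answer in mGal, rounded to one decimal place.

66.9

Bouguer slab correction = 0.04193 × 3.05 × 523.1 = 66.9 mGal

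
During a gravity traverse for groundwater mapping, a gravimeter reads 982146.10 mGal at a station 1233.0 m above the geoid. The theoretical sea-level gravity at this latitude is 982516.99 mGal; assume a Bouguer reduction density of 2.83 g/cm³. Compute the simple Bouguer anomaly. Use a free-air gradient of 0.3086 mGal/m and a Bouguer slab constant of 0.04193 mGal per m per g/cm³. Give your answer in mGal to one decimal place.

Free-air correction = 0.3086 × 1233.0 = 380.50 mGal
Free-air anomaly = 982146.10 − 982516.99 + (380.50) = 9.61 mGal
Bouguer slab correction = 0.04193 × 2.83 × 1233.0 = 146.31 mGal
Simple Bouguer anomaly = 9.61 − (146.31) = -136.70 mGal

-136.7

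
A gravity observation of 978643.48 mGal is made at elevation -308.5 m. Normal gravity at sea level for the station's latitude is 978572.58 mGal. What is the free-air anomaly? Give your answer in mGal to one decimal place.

Free-air correction = 0.3086 × -308.5 = -95.20 mGal
Free-air anomaly = 978643.48 − 978572.58 + (-95.20) = -24.30 mGal

-24.3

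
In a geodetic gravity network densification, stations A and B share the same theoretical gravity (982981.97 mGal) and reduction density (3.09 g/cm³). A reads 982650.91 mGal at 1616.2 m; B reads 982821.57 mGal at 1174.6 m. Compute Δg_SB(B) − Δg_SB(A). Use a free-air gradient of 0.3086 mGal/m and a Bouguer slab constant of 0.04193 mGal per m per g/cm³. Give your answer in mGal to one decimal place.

Δg_SB(A) = 982650.91 − 982981.97 + 0.3086×1616.2 − 0.04193×3.09×1616.2 = -41.70 mGal
Δg_SB(B) = 982821.57 − 982981.97 + 0.3086×1174.6 − 0.04193×3.09×1174.6 = 49.90 mGal
Difference = 49.90 − (-41.70) = 91.60 mGal

91.6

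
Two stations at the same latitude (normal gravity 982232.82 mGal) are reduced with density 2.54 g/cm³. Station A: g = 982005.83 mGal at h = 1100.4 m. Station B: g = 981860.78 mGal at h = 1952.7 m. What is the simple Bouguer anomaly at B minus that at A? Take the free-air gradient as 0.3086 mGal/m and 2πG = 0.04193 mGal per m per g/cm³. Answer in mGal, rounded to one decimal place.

27.2

Δg_SB(A) = 982005.83 − 982232.82 + 0.3086×1100.4 − 0.04193×2.54×1100.4 = -4.60 mGal
Δg_SB(B) = 981860.78 − 982232.82 + 0.3086×1952.7 − 0.04193×2.54×1952.7 = 22.60 mGal
Difference = 22.60 − (-4.60) = 27.20 mGal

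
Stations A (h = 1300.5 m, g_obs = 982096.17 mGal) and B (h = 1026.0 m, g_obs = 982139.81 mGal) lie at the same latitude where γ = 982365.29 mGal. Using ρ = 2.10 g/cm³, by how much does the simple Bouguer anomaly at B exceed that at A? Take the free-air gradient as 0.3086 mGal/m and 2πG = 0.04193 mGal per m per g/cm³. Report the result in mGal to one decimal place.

Δg_SB(A) = 982096.17 − 982365.29 + 0.3086×1300.5 − 0.04193×2.10×1300.5 = 17.70 mGal
Δg_SB(B) = 982139.81 − 982365.29 + 0.3086×1026.0 − 0.04193×2.10×1026.0 = 0.80 mGal
Difference = 0.80 − (17.70) = -16.90 mGal

-16.9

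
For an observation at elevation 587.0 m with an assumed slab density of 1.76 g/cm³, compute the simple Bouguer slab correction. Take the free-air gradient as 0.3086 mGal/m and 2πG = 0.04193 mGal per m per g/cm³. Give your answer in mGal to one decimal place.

43.3

Bouguer slab correction = 0.04193 × 1.76 × 587.0 = 43.3 mGal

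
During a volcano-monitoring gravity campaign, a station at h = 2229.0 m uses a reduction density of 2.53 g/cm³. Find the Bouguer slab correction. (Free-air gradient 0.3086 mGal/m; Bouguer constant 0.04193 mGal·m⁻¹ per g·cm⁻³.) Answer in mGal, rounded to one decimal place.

Bouguer slab correction = 0.04193 × 2.53 × 2229.0 = 236.5 mGal

236.5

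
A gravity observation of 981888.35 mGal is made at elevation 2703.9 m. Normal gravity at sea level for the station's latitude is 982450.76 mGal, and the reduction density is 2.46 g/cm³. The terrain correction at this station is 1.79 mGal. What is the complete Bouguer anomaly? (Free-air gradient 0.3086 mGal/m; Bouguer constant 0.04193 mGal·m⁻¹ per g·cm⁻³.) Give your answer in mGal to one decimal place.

Free-air correction = 0.3086 × 2703.9 = 834.42 mGal
Free-air anomaly = 981888.35 − 982450.76 + (834.42) = 272.01 mGal
Bouguer slab correction = 0.04193 × 2.46 × 2703.9 = 278.90 mGal
Simple Bouguer anomaly = 272.01 − (278.90) = -6.89 mGal
Complete Bouguer anomaly = -6.89 + 1.79 = -5.10 mGal

-5.1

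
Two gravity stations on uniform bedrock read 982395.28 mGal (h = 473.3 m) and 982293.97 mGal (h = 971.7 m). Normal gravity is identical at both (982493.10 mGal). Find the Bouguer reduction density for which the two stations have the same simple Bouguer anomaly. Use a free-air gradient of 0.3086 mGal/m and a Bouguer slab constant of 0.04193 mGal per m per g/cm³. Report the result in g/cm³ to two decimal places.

2.51

Δg_obs = 982293.97 − 982395.28 = -101.31 mGal over Δh = 971.7 − 473.3 = 498.4 m
Equal Bouguer anomalies ⇒ Δg_obs + (0.3086 − 0.04193ρ)·Δh = 0
0.3086 − 0.04193ρ = −Δg_obs/Δh = 0.20327
ρ = (0.3086 − 0.20327) / 0.04193 = 2.51 g/cm³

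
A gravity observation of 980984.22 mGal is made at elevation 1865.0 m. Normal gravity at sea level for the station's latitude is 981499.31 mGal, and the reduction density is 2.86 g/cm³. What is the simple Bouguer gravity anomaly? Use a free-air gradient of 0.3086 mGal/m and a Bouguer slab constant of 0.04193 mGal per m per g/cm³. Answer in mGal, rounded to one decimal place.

-163.2

Free-air correction = 0.3086 × 1865.0 = 575.54 mGal
Free-air anomaly = 980984.22 − 981499.31 + (575.54) = 60.45 mGal
Bouguer slab correction = 0.04193 × 2.86 × 1865.0 = 223.65 mGal
Simple Bouguer anomaly = 60.45 − (223.65) = -163.20 mGal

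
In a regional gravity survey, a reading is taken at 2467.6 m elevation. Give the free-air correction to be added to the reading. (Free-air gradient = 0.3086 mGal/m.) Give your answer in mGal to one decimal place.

761.5

Free-air correction = 0.3086 × 2467.6 = 761.5 mGal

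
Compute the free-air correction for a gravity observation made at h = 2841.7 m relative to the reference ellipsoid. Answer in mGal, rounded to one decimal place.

876.9

Free-air correction = 0.3086 × 2841.7 = 876.9 mGal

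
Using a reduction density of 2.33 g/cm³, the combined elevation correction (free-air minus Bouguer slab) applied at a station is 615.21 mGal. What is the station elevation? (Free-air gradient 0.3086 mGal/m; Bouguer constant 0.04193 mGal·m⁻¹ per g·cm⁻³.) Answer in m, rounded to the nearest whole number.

Combined gradient = 0.3086 − 0.04193 × 2.33 = 0.2109031 mGal/m
h = 615.21 / 0.2109031 = 2917.03 m

2917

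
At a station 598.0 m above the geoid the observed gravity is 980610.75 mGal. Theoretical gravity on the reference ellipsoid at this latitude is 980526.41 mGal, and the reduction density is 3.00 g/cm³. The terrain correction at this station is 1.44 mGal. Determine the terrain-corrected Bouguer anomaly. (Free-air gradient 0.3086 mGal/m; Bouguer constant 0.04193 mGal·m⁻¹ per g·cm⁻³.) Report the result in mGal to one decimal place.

195.1

Free-air correction = 0.3086 × 598.0 = 184.54 mGal
Free-air anomaly = 980610.75 − 980526.41 + (184.54) = 268.88 mGal
Bouguer slab correction = 0.04193 × 3.00 × 598.0 = 75.22 mGal
Simple Bouguer anomaly = 268.88 − (75.22) = 193.66 mGal
Complete Bouguer anomaly = 193.66 + 1.44 = 195.10 mGal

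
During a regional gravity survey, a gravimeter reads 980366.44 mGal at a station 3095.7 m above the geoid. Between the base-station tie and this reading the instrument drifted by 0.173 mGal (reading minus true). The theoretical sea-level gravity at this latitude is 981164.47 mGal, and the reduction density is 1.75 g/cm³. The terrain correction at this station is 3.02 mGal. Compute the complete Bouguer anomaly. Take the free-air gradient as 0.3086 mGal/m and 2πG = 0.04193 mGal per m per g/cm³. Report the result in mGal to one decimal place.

-67.0

Drift-corrected reading = 980366.44 − (0.173) = 980366.267 mGal
Free-air correction = 0.3086 × 3095.7 = 955.33 mGal
Free-air anomaly = 980366.267 − 981164.47 + (955.33) = 157.127 mGal
Bouguer slab correction = 0.04193 × 1.75 × 3095.7 = 227.15 mGal
Simple Bouguer anomaly = 157.127 − (227.15) = -70.023 mGal
Complete Bouguer anomaly = -70.023 + 3.02 = -67.003 mGal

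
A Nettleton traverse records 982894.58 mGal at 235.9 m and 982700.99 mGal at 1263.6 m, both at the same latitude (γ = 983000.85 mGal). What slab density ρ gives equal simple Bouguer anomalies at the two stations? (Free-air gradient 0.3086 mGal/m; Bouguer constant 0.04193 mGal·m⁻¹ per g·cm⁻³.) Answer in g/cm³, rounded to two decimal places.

2.87

Δg_obs = 982700.99 − 982894.58 = -193.59 mGal over Δh = 1263.6 − 235.9 = 1027.7 m
Equal Bouguer anomalies ⇒ Δg_obs + (0.3086 − 0.04193ρ)·Δh = 0
0.3086 − 0.04193ρ = −Δg_obs/Δh = 0.18837
ρ = (0.3086 − 0.18837) / 0.04193 = 2.87 g/cm³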